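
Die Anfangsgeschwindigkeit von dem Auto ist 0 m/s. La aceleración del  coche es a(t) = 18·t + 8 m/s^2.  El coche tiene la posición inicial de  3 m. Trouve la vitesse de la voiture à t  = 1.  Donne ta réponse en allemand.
Um dies zu lösen, müssen wir 1 Stammfunktion unserer Gleichung für die Beschleunigung a(t) = 18·t + 8 finden. Die Stammfunktion von der Beschleunigung, mit v(0) = 0, ergibt die Geschwindigkeit: v(t) = t·(9·t + 8). Mit v(t) = t·(9·t + 8) und Einsetzen von t = 1, finden wir v = 17.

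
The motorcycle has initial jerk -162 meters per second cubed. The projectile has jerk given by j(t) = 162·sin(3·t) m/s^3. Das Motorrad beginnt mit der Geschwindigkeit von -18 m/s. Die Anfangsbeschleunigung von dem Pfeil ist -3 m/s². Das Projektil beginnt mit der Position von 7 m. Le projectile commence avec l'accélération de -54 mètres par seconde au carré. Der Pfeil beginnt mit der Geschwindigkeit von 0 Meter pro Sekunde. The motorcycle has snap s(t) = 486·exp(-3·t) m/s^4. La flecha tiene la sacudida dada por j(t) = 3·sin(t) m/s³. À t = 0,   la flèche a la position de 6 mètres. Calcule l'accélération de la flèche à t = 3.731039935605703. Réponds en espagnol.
Partiendo de la sacudida j(t) = 3·sin(t), tomamos 1 integral. Integrando la sacudida y usando la condición inicial a(0) = -3, obtenemos a(t) = -3·cos(t). Usando a(t) = -3·cos(t) y sustituyendo t = 3.731039935605703, encontramos a = 2.49374418870752.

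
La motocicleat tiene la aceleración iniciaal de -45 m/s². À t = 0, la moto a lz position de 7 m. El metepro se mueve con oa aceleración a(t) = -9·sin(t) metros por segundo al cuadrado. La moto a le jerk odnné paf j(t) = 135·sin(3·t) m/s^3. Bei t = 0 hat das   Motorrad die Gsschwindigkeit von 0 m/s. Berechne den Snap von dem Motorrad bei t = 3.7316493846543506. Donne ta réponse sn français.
En partant du jerk j(t) = 135·sin(3·t), nous prenons 1 dérivée. La dérivée du jerk donne le snap: s(t) = 405·cos(3·t). De l'équation du snap s(t) = 405·cos(3·t), nous substituons t = 3.7316493846543506 pour obtenir s = 80.2125339067181.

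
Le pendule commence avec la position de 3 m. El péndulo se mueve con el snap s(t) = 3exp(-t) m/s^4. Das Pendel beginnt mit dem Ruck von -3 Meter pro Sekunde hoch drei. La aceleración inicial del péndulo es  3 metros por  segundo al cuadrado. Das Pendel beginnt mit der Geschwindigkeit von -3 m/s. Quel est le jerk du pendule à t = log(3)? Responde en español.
Debemos encontrar la antiderivada de nuestra ecuación del snap s(t) = 3·exp(-t) 1 vez. La antiderivada del snap es la sacudida. Usando j(0) = -3, obtenemos j(t) = -3·exp(-t). Usando j(t) = -3·exp(-t) y sustituyendo t = log(3), encontramos j = -1.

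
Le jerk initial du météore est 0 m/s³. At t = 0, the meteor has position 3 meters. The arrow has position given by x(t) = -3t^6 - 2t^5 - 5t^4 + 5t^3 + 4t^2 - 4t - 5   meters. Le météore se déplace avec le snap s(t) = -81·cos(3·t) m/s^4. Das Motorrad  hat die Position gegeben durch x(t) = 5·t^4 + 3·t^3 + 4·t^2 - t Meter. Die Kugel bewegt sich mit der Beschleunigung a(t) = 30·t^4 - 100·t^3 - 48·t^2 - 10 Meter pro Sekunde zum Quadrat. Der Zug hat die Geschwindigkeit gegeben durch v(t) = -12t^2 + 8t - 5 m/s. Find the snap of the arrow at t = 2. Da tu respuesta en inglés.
We must differentiate our position equation x(t) = -3·t^6 - 2·t^5 - 5·t^4 + 5·t^3 + 4·t^2 - 4·t - 5 4 times. Taking d/dt of x(t), we find v(t) = -18·t^5 - 10·t^4 - 20·t^3 + 15·t^2 + 8·t - 4. Taking d/dt of v(t), we find a(t) = -90·t^4 - 40·t^3 - 60·t^2 + 30·t + 8. The derivative of acceleration gives jerk: j(t) = -360·t^3 - 120·t^2 - 120·t + 30. Taking d/dt of j(t), we find s(t) = -1080·t^2 - 240·t - 120. Using s(t) = -1080·t^2 - 240·t - 120 and substituting t = 2, we find s = -4920.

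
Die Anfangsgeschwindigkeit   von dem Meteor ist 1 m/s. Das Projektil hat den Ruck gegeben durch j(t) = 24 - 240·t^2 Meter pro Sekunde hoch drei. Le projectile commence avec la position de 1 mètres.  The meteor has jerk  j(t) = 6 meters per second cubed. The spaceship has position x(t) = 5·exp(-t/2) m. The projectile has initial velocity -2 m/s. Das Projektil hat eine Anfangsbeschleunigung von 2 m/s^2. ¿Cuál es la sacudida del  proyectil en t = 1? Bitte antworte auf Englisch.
Using j(t) = 24 - 240·t^2 and substituting t = 1, we find j = -216.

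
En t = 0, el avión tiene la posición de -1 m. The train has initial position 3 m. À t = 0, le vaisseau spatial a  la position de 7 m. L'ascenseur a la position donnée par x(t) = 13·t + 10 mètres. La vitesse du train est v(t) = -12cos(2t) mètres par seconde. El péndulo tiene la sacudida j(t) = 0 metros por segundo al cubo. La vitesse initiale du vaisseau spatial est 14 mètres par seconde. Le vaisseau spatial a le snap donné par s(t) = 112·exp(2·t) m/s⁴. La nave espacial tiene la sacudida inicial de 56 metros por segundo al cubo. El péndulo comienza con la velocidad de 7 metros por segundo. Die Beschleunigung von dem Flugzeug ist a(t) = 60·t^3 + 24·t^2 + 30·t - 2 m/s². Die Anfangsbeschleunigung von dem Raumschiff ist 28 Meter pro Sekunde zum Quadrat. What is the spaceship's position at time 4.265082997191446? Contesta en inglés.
Starting from snap s(t) = 112·exp(2·t), we take 4 integrals. Integrating snap and using the initial condition j(0) = 56, we get j(t) = 56·exp(2·t). Integrating jerk and using the initial condition a(0) = 28, we get a(t) = 28·exp(2·t). The antiderivative of acceleration, with v(0) = 14, gives velocity: v(t) = 14·exp(2·t). Taking ∫v(t)dt and applying x(0) = 7, we find x(t) = 7·exp(2·t). From the given position equation x(t) = 7·exp(2·t), we substitute t = 4.265082997191446 to get x = 35457.0060191048.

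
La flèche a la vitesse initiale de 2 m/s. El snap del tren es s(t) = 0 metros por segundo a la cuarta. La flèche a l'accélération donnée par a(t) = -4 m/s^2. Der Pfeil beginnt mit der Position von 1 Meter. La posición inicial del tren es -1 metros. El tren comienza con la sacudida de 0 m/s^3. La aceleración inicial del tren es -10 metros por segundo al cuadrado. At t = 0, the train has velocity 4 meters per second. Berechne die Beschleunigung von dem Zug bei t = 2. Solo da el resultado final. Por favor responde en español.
La aceleración en t = 2 es a = -10.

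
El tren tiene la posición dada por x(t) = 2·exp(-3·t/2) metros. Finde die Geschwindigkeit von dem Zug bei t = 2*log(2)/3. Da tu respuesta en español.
Partiendo de la posición x(t) = 2·exp(-3·t/2), tomamos 1 derivada. La derivada de la posición da la velocidad: v(t) = -3·exp(-3·t/2). De la ecuación de la velocidad v(t) = -3·exp(-3·t/2), sustituimos t = 2*log(2)/3 para obtener v = -3/2.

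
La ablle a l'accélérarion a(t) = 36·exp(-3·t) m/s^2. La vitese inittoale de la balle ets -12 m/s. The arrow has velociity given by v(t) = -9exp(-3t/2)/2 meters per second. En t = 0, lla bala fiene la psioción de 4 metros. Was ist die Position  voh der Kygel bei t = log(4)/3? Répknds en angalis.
We need to integrate our acceleration equation a(t) = 36·exp(-3·t) 2 times. The integral of acceleration is velocity. Using v(0) = -12, we get v(t) = -12·exp(-3·t). Taking ∫v(t)dt and applying x(0) = 4, we find x(t) = 4·exp(-3·t). Using x(t) = 4·exp(-3·t) and substituting t = log(4)/3, we find x = 1.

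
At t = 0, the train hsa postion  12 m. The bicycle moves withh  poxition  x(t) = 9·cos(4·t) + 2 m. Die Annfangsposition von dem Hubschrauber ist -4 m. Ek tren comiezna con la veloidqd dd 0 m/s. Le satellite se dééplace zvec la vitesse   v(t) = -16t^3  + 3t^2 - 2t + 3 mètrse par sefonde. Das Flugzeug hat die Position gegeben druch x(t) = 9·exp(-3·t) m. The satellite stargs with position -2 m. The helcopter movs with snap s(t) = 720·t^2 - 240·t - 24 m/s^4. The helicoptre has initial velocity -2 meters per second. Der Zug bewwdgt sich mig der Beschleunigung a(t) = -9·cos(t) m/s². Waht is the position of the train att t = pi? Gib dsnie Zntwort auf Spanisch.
Debemos encontrar la antiderivada de nuestra ecuación de la aceleración a(t) = -9·cos(t) 2 veces. La antiderivada de la aceleración, con v(0) = 0, da la velocidad: v(t) = -9·sin(t). Tomando ∫v(t)dt y aplicando x(0) = 12, encontramos x(t) = 9·cos(t) + 3. Usando x(t) = 9·cos(t) + 3 y sustituyendo t = pi, encontramos x = -6.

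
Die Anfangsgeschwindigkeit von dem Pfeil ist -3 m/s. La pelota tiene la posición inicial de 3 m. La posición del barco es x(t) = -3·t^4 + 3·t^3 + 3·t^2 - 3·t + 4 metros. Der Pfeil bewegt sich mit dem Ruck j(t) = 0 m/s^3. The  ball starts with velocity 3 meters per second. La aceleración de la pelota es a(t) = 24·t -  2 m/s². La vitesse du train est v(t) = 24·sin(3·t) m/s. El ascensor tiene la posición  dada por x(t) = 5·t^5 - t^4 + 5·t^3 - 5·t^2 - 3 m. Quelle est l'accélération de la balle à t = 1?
En utilisant a(t) = 24·t - 2 et en substituant t = 1, nous trouvons a = 22.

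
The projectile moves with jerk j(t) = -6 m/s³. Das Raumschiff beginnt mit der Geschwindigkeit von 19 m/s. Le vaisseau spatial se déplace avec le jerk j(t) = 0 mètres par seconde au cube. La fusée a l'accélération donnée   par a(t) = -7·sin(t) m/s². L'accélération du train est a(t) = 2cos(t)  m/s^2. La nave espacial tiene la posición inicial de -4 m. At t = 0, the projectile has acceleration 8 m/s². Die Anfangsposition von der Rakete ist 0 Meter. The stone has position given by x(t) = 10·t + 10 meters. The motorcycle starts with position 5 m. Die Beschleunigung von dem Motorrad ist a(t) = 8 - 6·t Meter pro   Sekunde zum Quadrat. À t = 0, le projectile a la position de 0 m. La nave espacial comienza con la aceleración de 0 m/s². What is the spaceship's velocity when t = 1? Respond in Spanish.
Necesitamos integrar nuestra ecuación de la sacudida j(t) = 0 2 veces. La integral de la sacudida es la aceleración. Usando a(0) = 0, obtenemos a(t) = 0. La antiderivada de la aceleración, con v(0) = 19, da la velocidad: v(t) = 19. Tenemos la velocidad v(t) = 19. Sustituyendo t = 1: v(1) = 19.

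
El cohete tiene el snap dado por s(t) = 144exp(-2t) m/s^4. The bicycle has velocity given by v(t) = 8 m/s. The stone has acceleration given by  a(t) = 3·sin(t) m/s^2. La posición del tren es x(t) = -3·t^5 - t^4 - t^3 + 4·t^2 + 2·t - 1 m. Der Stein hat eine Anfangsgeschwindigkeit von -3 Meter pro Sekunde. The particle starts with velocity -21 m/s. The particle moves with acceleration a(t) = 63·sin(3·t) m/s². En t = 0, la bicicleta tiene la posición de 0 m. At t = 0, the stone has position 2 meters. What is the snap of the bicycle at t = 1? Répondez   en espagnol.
Debemos derivar nuestra ecuación de la velocidad v(t) = 8 3 veces. Tomando d/dt de v(t), encontramos a(t) = 0. Tomando d/dt de a(t), encontramos j(t) = 0. Tomando d/dt de j(t), encontramos s(t) = 0. De la ecuación del snap s(t) = 0, sustituimos t = 1 para obtener s = 0.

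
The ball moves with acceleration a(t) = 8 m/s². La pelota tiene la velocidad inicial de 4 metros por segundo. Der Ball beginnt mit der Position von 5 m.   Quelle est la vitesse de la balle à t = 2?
Nous devons trouver l'intégrale de notre équation de l'accélération a(t) = 8 1 fois. L'intégrale de l'accélération est la vitesse. En utilisant v(0) = 4, nous obtenons v(t) = 8·t + 4. Nous avons la vitesse v(t) = 8·t + 4. En substituant t = 2: v(2) = 20.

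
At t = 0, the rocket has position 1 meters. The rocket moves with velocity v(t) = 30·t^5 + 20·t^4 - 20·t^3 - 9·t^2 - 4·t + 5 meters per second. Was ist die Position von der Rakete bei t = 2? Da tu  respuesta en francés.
Pour résoudre ceci, nous devons prendre 1 intégrale de notre équation de la vitesse v(t) = 30·t^5 + 20·t^4 - 20·t^3 - 9·t^2 - 4·t + 5. L'intégrale de la vitesse, avec x(0) = 1, donne la position: x(t) = 5·t^6 + 4·t^5 - 5·t^4 - 3·t^3 - 2·t^2 + 5·t + 1. En utilisant x(t) = 5·t^6 + 4·t^5 - 5·t^4 - 3·t^3 - 2·t^2 + 5·t + 1 et en substituant t = 2, nous trouvons x = 347.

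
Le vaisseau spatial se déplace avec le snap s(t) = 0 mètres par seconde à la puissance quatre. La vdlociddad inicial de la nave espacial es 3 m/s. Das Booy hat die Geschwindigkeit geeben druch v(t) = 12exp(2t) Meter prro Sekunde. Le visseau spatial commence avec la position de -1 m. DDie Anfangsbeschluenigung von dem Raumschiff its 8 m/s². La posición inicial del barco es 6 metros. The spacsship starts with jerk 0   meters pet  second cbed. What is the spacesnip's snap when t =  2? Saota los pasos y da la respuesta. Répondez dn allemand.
s(2) = 0.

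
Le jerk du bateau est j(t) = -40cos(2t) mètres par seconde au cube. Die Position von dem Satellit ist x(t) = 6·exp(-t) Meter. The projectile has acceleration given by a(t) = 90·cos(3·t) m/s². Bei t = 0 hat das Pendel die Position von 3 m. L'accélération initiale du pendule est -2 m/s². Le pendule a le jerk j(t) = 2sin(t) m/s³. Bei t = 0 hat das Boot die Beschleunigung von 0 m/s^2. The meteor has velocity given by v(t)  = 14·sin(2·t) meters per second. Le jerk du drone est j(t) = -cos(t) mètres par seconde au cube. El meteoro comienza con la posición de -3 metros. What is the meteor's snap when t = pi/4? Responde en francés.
Pour résoudre ceci, nous devons prendre 3 dérivées de notre équation de la vitesse v(t) = 14·sin(2·t). En prenant d/dt de v(t), nous trouvons a(t) = 28·cos(2·t). En prenant d/dt de a(t), nous trouvons j(t) = -56·sin(2·t). La dérivée du jerk donne le snap: s(t) = -112·cos(2·t). Nous avons le snap s(t) = -112·cos(2·t). En substituant t = pi/4: s(pi/4) = 0.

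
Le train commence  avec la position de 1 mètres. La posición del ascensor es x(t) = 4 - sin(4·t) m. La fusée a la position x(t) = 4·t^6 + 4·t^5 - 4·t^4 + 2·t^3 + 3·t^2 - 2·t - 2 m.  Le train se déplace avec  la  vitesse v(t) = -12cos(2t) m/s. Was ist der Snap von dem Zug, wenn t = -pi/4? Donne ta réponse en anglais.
To solve this, we need to take 3 derivatives of our velocity equation v(t) = -12·cos(2·t). Taking d/dt of v(t), we find a(t) = 24·sin(2·t). The derivative of acceleration gives jerk: j(t) = 48·cos(2·t). The derivative of jerk gives snap: s(t) = -96·sin(2·t). From the given snap equation s(t) = -96·sin(2·t), we substitute t = -pi/4 to get s = 96.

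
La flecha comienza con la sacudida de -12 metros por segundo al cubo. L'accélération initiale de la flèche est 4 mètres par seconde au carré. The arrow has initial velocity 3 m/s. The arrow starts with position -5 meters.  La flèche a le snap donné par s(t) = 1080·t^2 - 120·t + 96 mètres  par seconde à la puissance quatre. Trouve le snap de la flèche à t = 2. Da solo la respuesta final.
À t = 2, s = 4176.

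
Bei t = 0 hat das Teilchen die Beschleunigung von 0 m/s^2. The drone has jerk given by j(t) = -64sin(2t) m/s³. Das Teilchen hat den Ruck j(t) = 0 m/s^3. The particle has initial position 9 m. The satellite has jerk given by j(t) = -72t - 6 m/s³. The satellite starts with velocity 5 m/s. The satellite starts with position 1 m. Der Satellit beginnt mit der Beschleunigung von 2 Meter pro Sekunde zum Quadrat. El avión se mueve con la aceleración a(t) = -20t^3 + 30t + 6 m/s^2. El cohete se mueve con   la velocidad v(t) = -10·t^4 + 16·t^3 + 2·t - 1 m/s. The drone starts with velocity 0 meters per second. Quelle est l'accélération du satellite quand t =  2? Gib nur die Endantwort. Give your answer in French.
L'accélération à t = 2 est a = -154.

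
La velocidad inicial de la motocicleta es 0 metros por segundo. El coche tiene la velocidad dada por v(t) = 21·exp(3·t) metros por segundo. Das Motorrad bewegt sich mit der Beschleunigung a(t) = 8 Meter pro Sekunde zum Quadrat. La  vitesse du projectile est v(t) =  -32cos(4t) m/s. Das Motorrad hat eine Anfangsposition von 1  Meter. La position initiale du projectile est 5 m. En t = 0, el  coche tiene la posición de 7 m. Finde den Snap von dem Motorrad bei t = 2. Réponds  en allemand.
Um dies zu lösen, müssen wir 2 Ableitungen unserer Gleichung für die Beschleunigung a(t) = 8 nehmen. Durch Ableiten von der Beschleunigung erhalten wir den Ruck: j(t) = 0. Mit d/dt von j(t) finden wir s(t) = 0. Aus der Gleichung für den Snap s(t) = 0, setzen wir t = 2 ein und erhalten s = 0.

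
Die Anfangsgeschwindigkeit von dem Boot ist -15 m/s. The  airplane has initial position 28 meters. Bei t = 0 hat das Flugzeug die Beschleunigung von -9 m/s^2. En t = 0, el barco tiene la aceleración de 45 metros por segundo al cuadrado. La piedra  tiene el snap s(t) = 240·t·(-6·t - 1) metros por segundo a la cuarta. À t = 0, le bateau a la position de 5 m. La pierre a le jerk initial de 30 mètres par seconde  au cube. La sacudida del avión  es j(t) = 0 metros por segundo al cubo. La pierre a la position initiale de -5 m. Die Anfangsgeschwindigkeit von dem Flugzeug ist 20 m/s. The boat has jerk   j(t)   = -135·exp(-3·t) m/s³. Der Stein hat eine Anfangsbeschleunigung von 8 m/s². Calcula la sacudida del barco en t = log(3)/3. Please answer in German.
Mit j(t) = -135·exp(-3·t) und Einsetzen von t = log(3)/3, finden wir j = -45.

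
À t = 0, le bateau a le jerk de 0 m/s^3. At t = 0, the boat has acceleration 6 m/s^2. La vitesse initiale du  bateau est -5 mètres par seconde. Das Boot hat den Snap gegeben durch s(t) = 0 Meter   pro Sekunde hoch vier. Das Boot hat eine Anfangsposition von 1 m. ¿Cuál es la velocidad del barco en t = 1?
Debemos encontrar la integral de nuestra ecuación del snap s(t) = 0 3 veces. La antiderivada del snap es la sacudida. Usando j(0) = 0, obtenemos j(t) = 0. Integrando la sacudida y usando la condición inicial a(0) = 6, obtenemos a(t) = 6. La integral de la aceleración es la velocidad. Usando v(0) = -5, obtenemos v(t) = 6·t - 5. Tenemos la velocidad v(t) = 6·t - 5. Sustituyendo t = 1: v(1) = 1.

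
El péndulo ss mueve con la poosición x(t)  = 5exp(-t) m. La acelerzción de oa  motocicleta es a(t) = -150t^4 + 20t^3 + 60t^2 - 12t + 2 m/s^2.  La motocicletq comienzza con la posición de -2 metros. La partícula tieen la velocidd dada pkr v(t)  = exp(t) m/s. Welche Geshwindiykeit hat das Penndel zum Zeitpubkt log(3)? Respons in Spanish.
Partiendo de la posición x(t) = 5·exp(-t), tomamos 1 derivada. La derivada de la posición da la velocidad: v(t) = -5·exp(-t). Tenemos la velocidad v(t) = -5·exp(-t). Sustituyendo t = log(3): v(log(3)) = -5/3.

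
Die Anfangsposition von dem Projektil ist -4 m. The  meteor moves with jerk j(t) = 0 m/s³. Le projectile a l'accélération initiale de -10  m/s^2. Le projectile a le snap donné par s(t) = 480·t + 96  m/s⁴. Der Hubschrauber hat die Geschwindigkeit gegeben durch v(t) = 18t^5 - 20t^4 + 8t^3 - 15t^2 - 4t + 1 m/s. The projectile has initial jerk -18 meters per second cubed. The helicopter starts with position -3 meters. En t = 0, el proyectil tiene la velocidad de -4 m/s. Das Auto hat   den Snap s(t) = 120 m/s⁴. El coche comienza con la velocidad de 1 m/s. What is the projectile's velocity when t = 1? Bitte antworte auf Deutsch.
Wir müssen das Integral unserer Gleichung für den Snap s(t) = 480·t + 96 3-mal finden. Die Stammfunktion von dem Snap ist der Ruck. Mit j(0) = -18 erhalten wir j(t) = 240·t^2 + 96·t - 18. Das Integral von dem Ruck, mit a(0) = -10, ergibt die Beschleunigung: a(t) = 80·t^3 + 48·t^2 - 18·t - 10. Durch Integration von der Beschleunigung und Verwendung der Anfangsbedingung v(0) = -4, erhalten wir v(t) = 20·t^4 + 16·t^3 - 9·t^2 - 10·t - 4. Mit v(t) = 20·t^4 + 16·t^3 - 9·t^2 - 10·t - 4 und Einsetzen von t = 1, finden wir v = 13.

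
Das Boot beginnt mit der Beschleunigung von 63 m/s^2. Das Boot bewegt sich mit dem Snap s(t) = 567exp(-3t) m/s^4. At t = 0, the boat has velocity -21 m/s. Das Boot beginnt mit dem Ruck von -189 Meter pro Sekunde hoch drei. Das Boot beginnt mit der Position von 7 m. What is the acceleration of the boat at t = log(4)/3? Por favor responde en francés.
Nous devons intégrer notre équation du snap s(t) = 567·exp(-3·t) 2 fois. La primitive du snap est le jerk. En utilisant j(0) = -189, nous obtenons j(t) = -189·exp(-3·t). La primitive du jerk est l'accélération. En utilisant a(0) = 63, nous obtenons a(t) = 63·exp(-3·t). De l'équation de l'accélération a(t) = 63·exp(-3·t), nous substituons t = log(4)/3 pour obtenir a = 63/4.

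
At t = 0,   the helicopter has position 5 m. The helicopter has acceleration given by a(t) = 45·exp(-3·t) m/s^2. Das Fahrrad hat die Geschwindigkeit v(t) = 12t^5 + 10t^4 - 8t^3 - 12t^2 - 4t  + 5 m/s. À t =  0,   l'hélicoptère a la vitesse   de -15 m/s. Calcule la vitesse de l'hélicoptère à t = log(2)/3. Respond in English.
Starting from acceleration a(t) = 45·exp(-3·t), we take 1 integral. Integrating acceleration and using the initial condition v(0) = -15, we get v(t) = -15·exp(-3·t). Using v(t) = -15·exp(-3·t) and substituting t = log(2)/3, we find v = -15/2.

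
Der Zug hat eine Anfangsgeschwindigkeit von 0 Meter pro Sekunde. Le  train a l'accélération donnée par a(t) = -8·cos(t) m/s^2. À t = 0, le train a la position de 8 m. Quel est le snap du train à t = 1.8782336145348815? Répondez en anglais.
To solve this, we need to take 2 derivatives of our acceleration equation a(t) = -8·cos(t). Taking d/dt of a(t), we find j(t) = 8·sin(t). Differentiating jerk, we get snap: s(t) = 8·cos(t). Using s(t) = 8·cos(t) and substituting t = 1.8782336145348815, we find s = -2.42093664371848.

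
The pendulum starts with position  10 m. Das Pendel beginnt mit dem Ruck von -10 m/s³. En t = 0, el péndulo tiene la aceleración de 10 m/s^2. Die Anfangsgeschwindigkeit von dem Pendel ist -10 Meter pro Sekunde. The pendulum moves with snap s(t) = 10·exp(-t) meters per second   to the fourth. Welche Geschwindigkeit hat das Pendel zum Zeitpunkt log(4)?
Wir müssen unsere Gleichung für den Snap s(t) = 10·exp(-t) 3-mal integrieren. Durch Integration von dem Snap und Verwendung der Anfangsbedingung j(0) = -10, erhalten wir j(t) = -10·exp(-t). Die Stammfunktion von dem Ruck, mit a(0) = 10, ergibt die Beschleunigung: a(t) = 10·exp(-t). Mit ∫a(t)dt und Anwendung von v(0) = -10, finden wir v(t) = -10·exp(-t). Aus der Gleichung für die Geschwindigkeit v(t) = -10·exp(-t), setzen wir t = log(4) ein und erhalten v = -5/2.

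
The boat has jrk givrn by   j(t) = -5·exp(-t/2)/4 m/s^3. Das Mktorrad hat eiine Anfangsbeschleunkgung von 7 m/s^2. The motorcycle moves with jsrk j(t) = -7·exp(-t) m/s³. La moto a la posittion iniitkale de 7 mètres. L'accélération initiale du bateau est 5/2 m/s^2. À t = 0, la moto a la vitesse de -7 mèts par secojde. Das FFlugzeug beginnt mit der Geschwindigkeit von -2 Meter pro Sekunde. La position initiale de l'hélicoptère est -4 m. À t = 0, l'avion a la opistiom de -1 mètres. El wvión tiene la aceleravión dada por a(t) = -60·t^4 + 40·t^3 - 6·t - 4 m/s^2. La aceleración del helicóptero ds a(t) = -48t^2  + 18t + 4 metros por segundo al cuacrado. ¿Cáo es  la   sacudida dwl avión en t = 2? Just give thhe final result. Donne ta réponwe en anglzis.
j(2) = -1446.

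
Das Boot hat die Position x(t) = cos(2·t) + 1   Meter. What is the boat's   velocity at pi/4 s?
To solve this, we need to take 1 derivative of our position equation x(t) = cos(2·t) + 1. The derivative of position gives velocity: v(t) = -2·sin(2·t). Using v(t) = -2·sin(2·t) and substituting t = pi/4, we find v = -2.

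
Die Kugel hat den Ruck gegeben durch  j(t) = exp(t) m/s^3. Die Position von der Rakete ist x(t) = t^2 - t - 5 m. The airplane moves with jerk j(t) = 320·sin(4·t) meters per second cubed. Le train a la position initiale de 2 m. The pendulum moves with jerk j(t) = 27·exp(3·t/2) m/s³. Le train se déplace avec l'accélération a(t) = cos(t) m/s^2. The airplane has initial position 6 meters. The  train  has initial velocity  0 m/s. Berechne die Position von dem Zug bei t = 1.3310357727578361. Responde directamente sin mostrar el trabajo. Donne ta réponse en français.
La position à t = 1.3310357727578361 est x = 2.76252996334164.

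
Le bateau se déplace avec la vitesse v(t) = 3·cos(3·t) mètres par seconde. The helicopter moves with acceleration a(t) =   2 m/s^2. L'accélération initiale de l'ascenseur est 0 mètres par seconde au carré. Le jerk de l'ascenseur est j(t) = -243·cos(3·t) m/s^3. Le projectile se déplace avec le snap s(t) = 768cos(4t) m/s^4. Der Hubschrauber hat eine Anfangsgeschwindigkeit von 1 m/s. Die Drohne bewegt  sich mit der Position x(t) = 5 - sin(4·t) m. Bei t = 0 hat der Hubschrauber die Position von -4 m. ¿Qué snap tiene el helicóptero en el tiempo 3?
Debemos derivar nuestra ecuación de la aceleración a(t) = 2 2 veces. La derivada de la aceleración da la sacudida: j(t) = 0. Derivando la sacudida, obtenemos el snap: s(t) = 0. Tenemos el snap s(t) = 0. Sustituyendo t = 3: s(3) = 0.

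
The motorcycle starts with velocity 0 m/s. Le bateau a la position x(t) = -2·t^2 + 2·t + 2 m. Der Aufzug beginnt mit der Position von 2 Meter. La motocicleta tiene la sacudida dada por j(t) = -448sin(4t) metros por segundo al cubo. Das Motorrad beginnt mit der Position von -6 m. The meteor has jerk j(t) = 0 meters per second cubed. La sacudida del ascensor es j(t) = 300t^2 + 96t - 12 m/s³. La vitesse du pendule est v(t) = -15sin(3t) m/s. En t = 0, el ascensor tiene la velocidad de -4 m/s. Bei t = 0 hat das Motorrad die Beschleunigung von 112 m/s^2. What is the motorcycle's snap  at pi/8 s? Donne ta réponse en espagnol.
Partiendo de la sacudida j(t) = -448·sin(4·t), tomamos 1 derivada. Derivando la sacudida, obtenemos el snap: s(t) = -1792·cos(4·t). Usando s(t) = -1792·cos(4·t) y sustituyendo t = pi/8, encontramos s = 0.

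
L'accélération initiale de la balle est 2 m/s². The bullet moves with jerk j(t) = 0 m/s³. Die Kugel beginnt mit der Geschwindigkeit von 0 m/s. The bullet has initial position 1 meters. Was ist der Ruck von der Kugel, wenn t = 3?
Wir haben den Ruck j(t) = 0. Durch Einsetzen von t = 3: j(3) = 0.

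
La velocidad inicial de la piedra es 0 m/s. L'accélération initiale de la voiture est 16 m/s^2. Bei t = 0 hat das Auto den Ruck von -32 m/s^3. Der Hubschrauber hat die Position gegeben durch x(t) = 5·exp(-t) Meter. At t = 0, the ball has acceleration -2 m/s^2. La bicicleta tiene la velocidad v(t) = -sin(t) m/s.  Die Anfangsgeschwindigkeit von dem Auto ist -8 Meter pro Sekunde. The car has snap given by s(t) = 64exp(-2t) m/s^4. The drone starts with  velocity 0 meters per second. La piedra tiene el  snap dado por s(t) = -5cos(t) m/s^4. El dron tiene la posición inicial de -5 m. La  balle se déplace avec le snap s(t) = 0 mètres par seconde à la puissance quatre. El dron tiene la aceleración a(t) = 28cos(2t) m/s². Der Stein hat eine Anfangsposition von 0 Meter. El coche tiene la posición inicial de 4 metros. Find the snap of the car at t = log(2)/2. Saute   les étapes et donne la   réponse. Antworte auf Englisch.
At t = log(2)/2, s = 32.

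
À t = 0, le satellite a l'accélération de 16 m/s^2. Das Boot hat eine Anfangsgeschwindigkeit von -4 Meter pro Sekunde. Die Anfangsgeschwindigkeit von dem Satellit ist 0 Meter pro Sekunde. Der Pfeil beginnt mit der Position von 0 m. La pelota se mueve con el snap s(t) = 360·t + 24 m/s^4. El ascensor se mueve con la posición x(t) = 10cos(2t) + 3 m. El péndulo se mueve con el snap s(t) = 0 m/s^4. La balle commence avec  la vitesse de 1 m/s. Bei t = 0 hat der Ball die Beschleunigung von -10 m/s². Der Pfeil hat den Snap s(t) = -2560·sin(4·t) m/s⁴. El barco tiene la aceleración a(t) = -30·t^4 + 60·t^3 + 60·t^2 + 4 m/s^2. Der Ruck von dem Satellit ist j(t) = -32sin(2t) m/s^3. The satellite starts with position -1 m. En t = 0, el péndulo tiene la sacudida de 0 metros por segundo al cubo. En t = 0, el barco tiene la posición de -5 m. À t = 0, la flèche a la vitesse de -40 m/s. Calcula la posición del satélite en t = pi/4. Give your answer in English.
Starting from jerk j(t) = -32·sin(2·t), we take 3 antiderivatives. Taking ∫j(t)dt and applying a(0) = 16, we find a(t) = 16·cos(2·t). Taking ∫a(t)dt and applying v(0) = 0, we find v(t) = 8·sin(2·t). Finding the antiderivative of v(t) and using x(0) = -1: x(t) = 3 - 4·cos(2·t). From the given position equation x(t) = 3 - 4·cos(2·t), we substitute t = pi/4 to get x = 3.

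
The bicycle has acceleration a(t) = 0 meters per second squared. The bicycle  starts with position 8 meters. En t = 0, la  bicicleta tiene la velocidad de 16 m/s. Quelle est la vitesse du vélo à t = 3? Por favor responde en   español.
Para resolver esto, necesitamos tomar 1 integral de nuestra ecuación de la aceleración a(t) = 0. La antiderivada de la aceleración, con v(0) = 16, da la velocidad: v(t) = 16. Tenemos la velocidad v(t) = 16. Sustituyendo t = 3: v(3) = 16.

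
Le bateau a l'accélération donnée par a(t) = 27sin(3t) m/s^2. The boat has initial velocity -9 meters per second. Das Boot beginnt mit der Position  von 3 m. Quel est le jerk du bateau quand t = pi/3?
En partant de l'accélération a(t) = 27·sin(3·t), nous prenons 1 dérivée. La dérivée de l'accélération donne le jerk: j(t) = 81·cos(3·t). Nous avons le jerk j(t) = 81·cos(3·t). En substituant t = pi/3: j(pi/3) = -81.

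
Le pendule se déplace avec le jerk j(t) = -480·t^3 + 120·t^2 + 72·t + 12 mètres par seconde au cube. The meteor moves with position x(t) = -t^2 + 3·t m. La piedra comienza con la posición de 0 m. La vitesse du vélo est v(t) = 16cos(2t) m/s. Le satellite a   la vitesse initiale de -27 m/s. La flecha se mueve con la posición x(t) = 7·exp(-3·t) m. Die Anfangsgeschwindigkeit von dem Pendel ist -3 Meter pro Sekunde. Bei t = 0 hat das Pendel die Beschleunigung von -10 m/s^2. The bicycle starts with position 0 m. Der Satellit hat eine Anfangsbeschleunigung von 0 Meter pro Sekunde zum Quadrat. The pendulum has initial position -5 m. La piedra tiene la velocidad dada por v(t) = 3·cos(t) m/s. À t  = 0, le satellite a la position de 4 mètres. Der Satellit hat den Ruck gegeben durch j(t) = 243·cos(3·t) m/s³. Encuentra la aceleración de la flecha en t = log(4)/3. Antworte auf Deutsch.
Ausgehend von der Position x(t) = 7·exp(-3·t), nehmen wir 2 Ableitungen. Die Ableitung von der Position ergibt die Geschwindigkeit: v(t) = -21·exp(-3·t). Durch Ableiten von der Geschwindigkeit erhalten wir die Beschleunigung: a(t) = 63·exp(-3·t). Wir haben die Beschleunigung a(t) = 63·exp(-3·t). Durch Einsetzen von t = log(4)/3: a(log(4)/3) = 63/4.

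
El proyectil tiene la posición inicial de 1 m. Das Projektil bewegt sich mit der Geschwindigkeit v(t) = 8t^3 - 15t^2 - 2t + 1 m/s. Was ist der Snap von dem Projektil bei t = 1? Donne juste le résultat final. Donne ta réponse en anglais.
The snap at t = 1 is s = 48.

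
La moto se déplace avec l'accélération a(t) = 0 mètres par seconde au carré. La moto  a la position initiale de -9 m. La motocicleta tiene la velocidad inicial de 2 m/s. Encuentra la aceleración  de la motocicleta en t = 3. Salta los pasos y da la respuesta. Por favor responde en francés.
À t = 3, a = 0.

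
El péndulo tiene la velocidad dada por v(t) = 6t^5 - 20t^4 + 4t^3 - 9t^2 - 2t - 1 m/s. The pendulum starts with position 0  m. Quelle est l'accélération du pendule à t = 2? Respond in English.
Starting from velocity v(t) = 6·t^5 - 20·t^4 + 4·t^3 - 9·t^2 - 2·t - 1, we take 1 derivative. The derivative of velocity gives acceleration: a(t) = 30·t^4 - 80·t^3 + 12·t^2 - 18·t - 2. From the given acceleration equation a(t) = 30·t^4 - 80·t^3 + 12·t^2 - 18·t - 2, we substitute t = 2 to get a = -150.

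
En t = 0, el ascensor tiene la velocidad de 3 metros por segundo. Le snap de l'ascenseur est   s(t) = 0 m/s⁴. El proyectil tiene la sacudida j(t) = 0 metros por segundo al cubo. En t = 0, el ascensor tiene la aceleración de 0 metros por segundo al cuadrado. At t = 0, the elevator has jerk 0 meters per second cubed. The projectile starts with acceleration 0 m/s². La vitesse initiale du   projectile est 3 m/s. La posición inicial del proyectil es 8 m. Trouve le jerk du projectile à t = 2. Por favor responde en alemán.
Aus der Gleichung für den Ruck j(t) = 0, setzen wir t = 2 ein und erhalten j = 0.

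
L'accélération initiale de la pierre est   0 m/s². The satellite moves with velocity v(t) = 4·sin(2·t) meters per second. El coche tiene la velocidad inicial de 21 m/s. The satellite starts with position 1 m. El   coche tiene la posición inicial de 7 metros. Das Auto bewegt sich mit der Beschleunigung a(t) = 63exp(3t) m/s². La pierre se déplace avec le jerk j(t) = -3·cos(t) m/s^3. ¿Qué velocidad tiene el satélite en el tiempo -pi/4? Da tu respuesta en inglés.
From the given velocity equation v(t) = 4·sin(2·t), we substitute t = -pi/4 to get v = -4.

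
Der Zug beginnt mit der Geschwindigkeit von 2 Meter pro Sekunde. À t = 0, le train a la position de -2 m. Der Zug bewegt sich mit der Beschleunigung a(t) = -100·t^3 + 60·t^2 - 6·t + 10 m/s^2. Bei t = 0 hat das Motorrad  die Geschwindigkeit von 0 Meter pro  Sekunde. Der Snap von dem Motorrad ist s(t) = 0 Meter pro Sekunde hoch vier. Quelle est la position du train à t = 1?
En partant de l'accélération a(t) = -100·t^3 + 60·t^2 - 6·t + 10, nous prenons 2 intégrales. L'intégrale de l'accélération est la vitesse. En utilisant v(0) = 2, nous obtenons v(t) = -25·t^4 + 20·t^3 - 3·t^2 + 10·t + 2. L'intégrale de la vitesse, avec x(0) = -2, donne la position: x(t) = -5·t^5 + 5·t^4 - t^3 + 5·t^2 + 2·t - 2. De l'équation de la position x(t) = -5·t^5 + 5·t^4 - t^3 + 5·t^2 + 2·t - 2, nous substituons t = 1 pour obtenir x = 4.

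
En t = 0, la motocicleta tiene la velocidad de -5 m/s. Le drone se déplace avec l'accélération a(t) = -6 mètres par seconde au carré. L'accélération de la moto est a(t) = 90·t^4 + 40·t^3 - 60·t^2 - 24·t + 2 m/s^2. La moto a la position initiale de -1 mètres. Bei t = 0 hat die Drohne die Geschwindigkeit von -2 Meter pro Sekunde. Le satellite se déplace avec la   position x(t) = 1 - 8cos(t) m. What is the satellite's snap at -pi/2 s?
We must differentiate our position equation x(t) = 1 - 8·cos(t) 4 times. The derivative of position gives velocity: v(t) = 8·sin(t). The derivative of velocity gives acceleration: a(t) = 8·cos(t). Taking d/dt of a(t), we find j(t) = -8·sin(t). Taking d/dt of j(t), we find s(t) = -8·cos(t). We have snap s(t) = -8·cos(t). Substituting t = -pi/2: s(-pi/2) = 0.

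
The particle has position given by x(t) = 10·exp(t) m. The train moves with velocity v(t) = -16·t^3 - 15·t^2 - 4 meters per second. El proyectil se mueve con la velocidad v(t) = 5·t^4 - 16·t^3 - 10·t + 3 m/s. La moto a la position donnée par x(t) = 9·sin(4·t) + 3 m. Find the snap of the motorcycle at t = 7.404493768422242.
To solve this, we need to take 4 derivatives of our position equation x(t) = 9·sin(4·t) + 3. The derivative of position gives velocity: v(t) = 36·cos(4·t). Taking d/dt of v(t), we find a(t) = -144·sin(4·t). Differentiating acceleration, we get jerk: j(t) = -576·cos(4·t). The derivative of jerk gives snap: s(t) = 2304·sin(4·t). From the given snap equation s(t) = 2304·sin(4·t), we substitute t = 7.404493768422242 to get s = -2244.81258835504.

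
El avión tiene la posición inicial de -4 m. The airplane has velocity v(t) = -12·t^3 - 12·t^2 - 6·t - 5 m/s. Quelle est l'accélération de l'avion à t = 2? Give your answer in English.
To solve this, we need to take 1 derivative of our velocity equation v(t) = -12·t^3 - 12·t^2 - 6·t - 5. The derivative of velocity gives acceleration: a(t) = -36·t^2 - 24·t - 6. We have acceleration a(t) = -36·t^2 - 24·t - 6. Substituting t = 2: a(2) = -198.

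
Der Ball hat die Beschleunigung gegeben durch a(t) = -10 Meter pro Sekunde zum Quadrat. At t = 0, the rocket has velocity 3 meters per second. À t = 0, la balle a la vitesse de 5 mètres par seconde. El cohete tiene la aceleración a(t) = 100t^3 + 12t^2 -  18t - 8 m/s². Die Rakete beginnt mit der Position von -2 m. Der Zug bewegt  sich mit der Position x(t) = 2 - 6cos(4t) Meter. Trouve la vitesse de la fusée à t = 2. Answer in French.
Nous devons intégrer notre équation de l'accélération a(t) = 100·t^3 + 12·t^2 - 18·t - 8 1 fois. En intégrant l'accélération et en utilisant la condition initiale v(0) = 3, nous obtenons v(t) = 25·t^4 + 4·t^3 - 9·t^2 - 8·t + 3. Nous avons la vitesse v(t) = 25·t^4 + 4·t^3 - 9·t^2 - 8·t + 3. En substituant t = 2: v(2) = 383.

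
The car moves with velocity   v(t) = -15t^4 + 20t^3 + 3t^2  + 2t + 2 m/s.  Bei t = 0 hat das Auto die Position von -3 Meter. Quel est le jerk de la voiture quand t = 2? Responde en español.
Partiendo de la velocidad v(t) = -15·t^4 + 20·t^3 + 3·t^2 + 2·t + 2, tomamos 2 derivadas. La derivada de la velocidad da la aceleración: a(t) = -60·t^3 + 60·t^2 + 6·t + 2. Tomando d/dt de a(t), encontramos j(t) = -180·t^2 + 120·t + 6. Usando j(t) = -180·t^2 + 120·t + 6 y sustituyendo t = 2, encontramos j = -474.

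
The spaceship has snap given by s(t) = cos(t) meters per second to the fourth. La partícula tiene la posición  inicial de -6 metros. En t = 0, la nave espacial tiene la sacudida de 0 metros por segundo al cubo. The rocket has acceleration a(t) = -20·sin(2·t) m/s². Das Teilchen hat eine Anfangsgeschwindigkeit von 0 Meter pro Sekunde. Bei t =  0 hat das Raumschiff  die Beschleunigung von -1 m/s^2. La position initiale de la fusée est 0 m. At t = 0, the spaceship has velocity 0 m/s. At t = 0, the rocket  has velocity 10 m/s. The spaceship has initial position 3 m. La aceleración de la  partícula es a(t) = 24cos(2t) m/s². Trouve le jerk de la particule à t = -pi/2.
Nous devons dériver notre équation de l'accélération a(t) = 24·cos(2·t) 1 fois. La dérivée de l'accélération donne le jerk: j(t) = -48·sin(2·t). De l'équation du jerk j(t) = -48·sin(2·t), nous substituons t = -pi/2 pour obtenir j = 0.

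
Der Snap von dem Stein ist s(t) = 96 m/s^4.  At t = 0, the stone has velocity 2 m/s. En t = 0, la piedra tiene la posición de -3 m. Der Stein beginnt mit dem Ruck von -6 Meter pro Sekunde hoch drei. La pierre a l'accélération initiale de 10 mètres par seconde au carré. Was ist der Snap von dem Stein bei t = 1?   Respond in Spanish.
De la ecuación del snap s(t) = 96, sustituimos t = 1 para obtener s = 96.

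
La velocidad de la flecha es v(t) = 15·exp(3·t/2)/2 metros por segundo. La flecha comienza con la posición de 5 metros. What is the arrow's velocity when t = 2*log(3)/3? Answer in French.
Nous avons la vitesse v(t) = 15·exp(3·t/2)/2. En substituant t = 2*log(3)/3: v(2*log(3)/3) = 45/2.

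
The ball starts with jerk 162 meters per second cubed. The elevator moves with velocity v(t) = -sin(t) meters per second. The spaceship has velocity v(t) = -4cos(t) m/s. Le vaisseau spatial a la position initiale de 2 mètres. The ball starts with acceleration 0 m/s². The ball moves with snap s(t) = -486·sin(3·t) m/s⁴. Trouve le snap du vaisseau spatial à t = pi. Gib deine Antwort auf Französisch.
En partant de la vitesse v(t) = -4·cos(t), nous prenons 3 dérivées. En dérivant la vitesse, nous obtenons l'accélération: a(t) = 4·sin(t). En dérivant l'accélération, nous obtenons le jerk: j(t) = 4·cos(t). La dérivée du jerk donne le snap: s(t) = -4·sin(t). De l'équation du snap s(t) = -4·sin(t), nous substituons t = pi pour obtenir s = 0.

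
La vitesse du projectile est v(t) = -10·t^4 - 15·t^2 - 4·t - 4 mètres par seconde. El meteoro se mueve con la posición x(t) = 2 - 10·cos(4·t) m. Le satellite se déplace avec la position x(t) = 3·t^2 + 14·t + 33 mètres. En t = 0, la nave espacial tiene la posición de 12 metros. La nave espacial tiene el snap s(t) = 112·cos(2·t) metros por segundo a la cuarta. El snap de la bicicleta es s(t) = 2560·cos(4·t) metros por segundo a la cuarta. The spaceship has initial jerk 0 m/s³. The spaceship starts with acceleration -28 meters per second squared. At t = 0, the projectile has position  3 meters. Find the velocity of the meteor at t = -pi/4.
We must differentiate our position equation x(t) = 2 - 10·cos(4·t) 1 time. The derivative of position gives velocity: v(t) = 40·sin(4·t). From the given velocity equation v(t) = 40·sin(4·t), we substitute t = -pi/4 to get v = 0.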